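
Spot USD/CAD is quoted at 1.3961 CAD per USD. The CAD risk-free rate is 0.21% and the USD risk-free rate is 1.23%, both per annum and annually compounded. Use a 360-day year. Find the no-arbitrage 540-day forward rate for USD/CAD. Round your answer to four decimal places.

1.3751

By covered interest parity, F = S · (1+r_CAD)^T / (1+r_USD)^T
= 1.3961 × 1.003152 / 1.018507 = 1.3961 × 0.984924
F = 1.3751 CAD per USD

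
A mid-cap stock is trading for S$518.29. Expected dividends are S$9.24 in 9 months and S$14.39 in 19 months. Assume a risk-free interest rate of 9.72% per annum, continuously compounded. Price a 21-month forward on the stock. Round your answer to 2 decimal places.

S$589.58

PV(dividends) I = 9.24·e^(−0.0972·9/12) + 14.39·e^(−0.0972·19/12)
I = 8.5904 + 12.3374 = 20.9278
F = (S − I)·e^(rT) = (518.29 − 20.9278) · e^(0.0972·21/12)
= 497.3622 · e^0.170100 = 497.3622 × 1.185423 = S$589.58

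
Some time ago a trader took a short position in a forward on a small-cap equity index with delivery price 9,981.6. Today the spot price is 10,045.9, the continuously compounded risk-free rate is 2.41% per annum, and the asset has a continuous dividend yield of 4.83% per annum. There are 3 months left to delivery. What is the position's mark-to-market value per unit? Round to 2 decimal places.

-3.68

Current fair forward for the remaining 3 months: F = S·e^((r − q)·T), (r − q) = 0.0241 − 0.0483 = -0.0242
F = 10045.9 · e^(-0.0242 × 3/12) = 10045.9 × 0.99396826 = 9985.3057
Value of long forward = (F − K)·e^(−rT) = (9985.3057 − 9981.6) · e^(−0.0241·3/12)
= 3.7057 × 0.99399311 = 3.68
Short position value = −(long value) = -3.68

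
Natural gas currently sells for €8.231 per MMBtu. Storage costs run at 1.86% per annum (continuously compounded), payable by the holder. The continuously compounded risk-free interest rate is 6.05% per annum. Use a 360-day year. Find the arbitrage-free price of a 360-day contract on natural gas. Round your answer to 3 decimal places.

Net carry = r + u − y = 0.0605 + 0.0186 − 0.0000 = 0.0791
F = S·e^((r+u−y)T) = 8.231 · e^(0.0791 × 360/360) = 8.231 · e^0.079100
= 8.231 × 1.082313 = €8.909 per MMBtu

€8.909 per MMBtu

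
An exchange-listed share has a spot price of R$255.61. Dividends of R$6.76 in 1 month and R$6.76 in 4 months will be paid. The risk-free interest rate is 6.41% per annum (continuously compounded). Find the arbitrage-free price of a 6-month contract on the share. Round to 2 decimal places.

PV(dividends) I = 6.76·e^(−0.0641·1/12) + 6.76·e^(−0.0641·4/12)
I = 6.7240 + 6.6171 = 13.3411
F = (S − I)·e^(rT) = (255.61 − 13.3411) · e^(0.0641·6/12)
= 242.2689 · e^0.032050 = 242.2689 × 1.032569 = R$250.16

R$250.16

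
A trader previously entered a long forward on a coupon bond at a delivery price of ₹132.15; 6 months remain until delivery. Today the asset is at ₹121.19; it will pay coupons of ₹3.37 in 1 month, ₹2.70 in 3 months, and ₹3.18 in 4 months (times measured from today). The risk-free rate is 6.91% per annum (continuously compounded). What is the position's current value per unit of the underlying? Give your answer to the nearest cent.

-₹15.58

PV(remaining coupons) I = 3.37·e^(−0.0691·1/12) + 2.70·e^(−0.0691·3/12) + 3.18·e^(−0.0691·4/12) = 9.1120
Current forward F = (S − I)·e^(rT) = (121.19 − 9.1120)·e^(0.0691·6/12) = 112.0780 × 1.035154 = 116.0180
Value (long) = (F − K)·e^(−rT) = (116.0180 − 132.15) × 0.966040 = -15.5842
Value = -₹15.58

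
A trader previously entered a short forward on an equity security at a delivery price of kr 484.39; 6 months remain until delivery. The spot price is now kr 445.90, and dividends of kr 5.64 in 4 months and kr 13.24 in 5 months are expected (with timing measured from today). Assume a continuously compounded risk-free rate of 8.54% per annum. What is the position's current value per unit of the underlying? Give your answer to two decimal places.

PV(remaining dividends) I = 5.64·e^(−0.0854·4/12) + 13.24·e^(−0.0854·5/12) = 18.2589
Current forward F = (S − I)·e^(rT) = (445.90 − 18.2589)·e^(0.0854·6/12) = 427.6411 × 1.043625 = 446.2969
Value (long) = (F − K)·e^(−rT) = (446.2969 − 484.39) × 0.958199 = -36.5008
Short position value = −(long value) = kr 36.50

kr 36.50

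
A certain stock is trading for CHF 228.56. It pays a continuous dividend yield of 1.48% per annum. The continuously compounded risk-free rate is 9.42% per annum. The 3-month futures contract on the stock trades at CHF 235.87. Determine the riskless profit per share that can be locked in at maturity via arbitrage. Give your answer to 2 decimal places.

CHF 2.73 per share

Fair futures: F* = S·e^(carry·T), with carry = (r − q) = 0.0942 − 0.0148 = 0.0794
F* = 228.56 · e^(0.0794 × 3/12) = 228.56 · e^0.019850 = 228.56 × 1.020048 = CHF 233.1422
Market CHF 235.87 > fair CHF 233.1422: forward overpriced → cash-and-carry (buy spot, short the forward).
At maturity, profit = |F_mkt − F*| = |235.87 − 233.1422| = CHF 2.73 per share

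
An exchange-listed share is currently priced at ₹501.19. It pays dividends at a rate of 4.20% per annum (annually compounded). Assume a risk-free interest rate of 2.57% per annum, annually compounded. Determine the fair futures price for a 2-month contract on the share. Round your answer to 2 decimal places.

₹499.87

F = S · (1+r)^T / (1+q)^T
= 501.19 × 1.004238 / 1.006881 = 501.19 × 0.997375
F = ₹499.87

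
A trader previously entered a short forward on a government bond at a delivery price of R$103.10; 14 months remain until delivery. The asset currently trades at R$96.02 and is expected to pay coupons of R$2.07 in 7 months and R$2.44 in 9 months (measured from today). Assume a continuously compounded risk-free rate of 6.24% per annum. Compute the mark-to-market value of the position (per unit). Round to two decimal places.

PV(remaining coupons) I = 2.07·e^(−0.0624·7/12) + 2.44·e^(−0.0624·9/12) = 4.3244
Current forward F = (S − I)·e^(rT) = (96.02 − 4.3244)·e^(0.0624·14/12) = 91.6956 × 1.075515 = 98.6200
Value (long) = (F − K)·e^(−rT) = (98.6200 − 103.10) × 0.929787 = -4.1654
Short position value = −(long value) = R$4.17

R$4.17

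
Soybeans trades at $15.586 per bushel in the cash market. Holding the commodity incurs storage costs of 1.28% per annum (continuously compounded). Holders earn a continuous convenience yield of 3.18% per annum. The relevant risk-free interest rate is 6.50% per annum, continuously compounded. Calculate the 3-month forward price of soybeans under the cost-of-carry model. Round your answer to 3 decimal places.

Net carry = r + u − y = 0.0650 + 0.0128 − 0.0318 = 0.0460
F = S·e^((r+u−y)T) = 15.586 · e^(0.0460 × 3/12) = 15.586 · e^0.011500
= 15.586 × 1.011566 = $15.766 per bushel

$15.766 per bushel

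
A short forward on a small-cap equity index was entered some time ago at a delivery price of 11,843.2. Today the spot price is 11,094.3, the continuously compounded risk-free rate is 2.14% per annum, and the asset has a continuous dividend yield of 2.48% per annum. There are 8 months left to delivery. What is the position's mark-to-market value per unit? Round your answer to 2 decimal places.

763.05

Current fair forward for the remaining 8 months: F = S·e^((r − q)·T), (r − q) = 0.0214 − 0.0248 = -0.0034
F = 11094.3 · e^(-0.0034 × 8/12) = 11094.3 × 0.99773590 = 11069.1814
Value of long forward = (F − K)·e^(−rT) = (11069.1814 − 11843.2) · e^(−0.0214·8/12)
= -774.0186 × 0.98583462 = -763.05
Short position value = −(long value) = 763.05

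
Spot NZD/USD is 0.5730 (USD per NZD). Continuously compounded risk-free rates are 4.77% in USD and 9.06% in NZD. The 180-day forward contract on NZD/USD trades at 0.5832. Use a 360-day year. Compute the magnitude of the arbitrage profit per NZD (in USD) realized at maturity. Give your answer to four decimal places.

Fair forward: F* = S·e^(carry·T), with carry = (r_USD − r_NZD) = 0.0477 − 0.0906 = -0.0429
F* = 0.5730 · e^(-0.0429 × 180/360) = 0.5730 · e^-0.021450 = 0.5730 × 0.978778 = 0.5608
Market 0.5832 > fair 0.5608: forward overpriced → cash-and-carry (buy spot, short the forward).
At maturity, profit = |F_mkt − F*| = |0.5832 − 0.5608| = 0.0224 per NZD (in USD)

0.0224 per NZD (in USD)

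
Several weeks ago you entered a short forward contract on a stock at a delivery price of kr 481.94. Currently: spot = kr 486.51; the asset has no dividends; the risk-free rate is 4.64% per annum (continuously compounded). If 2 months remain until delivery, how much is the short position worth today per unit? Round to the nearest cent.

Current fair forward for the remaining 2 months: F = S·e^(r·T), r = 0.0464
F = 486.51 · e^(0.0464 × 2/12) = 486.51 × 1.007763 = 490.2868
Value of long forward = (F − K)·e^(−rT) = (490.2868 − 481.94) · e^(−0.0464·2/12)
= 8.3468 × 0.992296 = 8.28
Short position value = −(long value) = -kr 8.28

-kr 8.28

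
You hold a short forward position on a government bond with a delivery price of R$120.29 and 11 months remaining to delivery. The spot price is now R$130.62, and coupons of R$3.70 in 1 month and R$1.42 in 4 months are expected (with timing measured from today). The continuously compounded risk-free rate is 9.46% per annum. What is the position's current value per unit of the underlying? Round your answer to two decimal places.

-R$15.27

PV(remaining coupons) I = 3.70·e^(−0.0946·1/12) + 1.42·e^(−0.0946·4/12) = 5.0469
Current forward F = (S − I)·e^(rT) = (130.62 − 5.0469)·e^(0.0946·11/12) = 125.5731 × 1.090588 = 136.9485
Value (long) = (F − K)·e^(−rT) = (136.9485 − 120.29) × 0.916937 = 15.2748
Short position value = −(long value) = -R$15.27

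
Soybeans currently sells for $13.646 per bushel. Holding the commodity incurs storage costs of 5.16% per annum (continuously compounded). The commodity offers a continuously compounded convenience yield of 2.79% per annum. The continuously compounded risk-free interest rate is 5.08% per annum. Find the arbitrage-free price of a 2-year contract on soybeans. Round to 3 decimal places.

Net carry = r + u − y = 0.0508 + 0.0516 − 0.0279 = 0.0745
F = S·e^((r+u−y)T) = 13.646 · e^(0.0745 × 2) = 13.646 · e^0.149000
= 13.646 × 1.160673 = $15.839 per bushel

$15.839 per bushel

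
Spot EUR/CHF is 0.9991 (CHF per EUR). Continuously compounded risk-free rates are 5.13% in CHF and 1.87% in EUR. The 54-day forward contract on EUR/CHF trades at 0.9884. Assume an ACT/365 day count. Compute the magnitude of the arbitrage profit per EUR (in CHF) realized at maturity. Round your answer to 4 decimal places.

Fair forward: F* = S·e^(carry·T), with carry = (r_CHF − r_EUR) = 0.0513 − 0.0187 = 0.0326
F* = 0.9991 · e^(0.0326 × 54/365) = 0.9991 · e^0.004823 = 0.9991 × 1.004835 = 1.0039
Market 0.9884 < fair 1.0039: forward underpriced → reverse cash-and-carry (short spot, go long the forward).
At maturity, profit = |F_mkt − F*| = |0.9884 − 1.0039| = 0.0155 per EUR (in CHF)

0.0155 per EUR (in CHF)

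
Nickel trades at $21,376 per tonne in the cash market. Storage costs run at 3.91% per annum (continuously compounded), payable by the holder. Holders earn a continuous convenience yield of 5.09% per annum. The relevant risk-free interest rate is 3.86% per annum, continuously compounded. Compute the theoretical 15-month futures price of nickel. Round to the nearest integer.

Net carry = r + u − y = 0.0386 + 0.0391 − 0.0509 = 0.0268
F = S·e^((r+u−y)T) = 21376 · e^(0.0268 × 15/12) = 21376 · e^0.033500
= 21376 × 1.034067 = $22,104 per tonne

$22,104 per tonne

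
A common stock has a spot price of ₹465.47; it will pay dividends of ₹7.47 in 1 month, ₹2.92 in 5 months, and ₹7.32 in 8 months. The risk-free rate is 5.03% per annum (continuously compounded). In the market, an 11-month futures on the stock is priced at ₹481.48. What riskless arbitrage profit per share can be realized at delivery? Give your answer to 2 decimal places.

PV(dividends) I = 7.47·e^(−0.0503·1/12) + 2.92·e^(−0.0503·5/12) + 7.32·e^(−0.0503·8/12) = 17.3768
Fair futures F* = (S − I)·e^(rT) = (465.47 − 17.3768)·e^0.046108 = 448.0932 × 1.047188 = 469.2378
Market ₹481.48 > fair 469.2378: forward overpriced → cash-and-carry (borrow at r, buy the stock and collect the dividends, short the forward).
Profit at T = |F_mkt − F*| = |481.48 − 469.2378| = ₹12.24 per share

₹12.24 per share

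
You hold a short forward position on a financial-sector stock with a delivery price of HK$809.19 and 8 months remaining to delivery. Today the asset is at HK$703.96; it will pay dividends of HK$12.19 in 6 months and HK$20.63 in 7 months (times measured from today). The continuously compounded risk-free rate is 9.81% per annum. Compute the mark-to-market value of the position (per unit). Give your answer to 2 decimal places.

PV(remaining dividends) I = 12.19·e^(−0.0981·6/12) + 20.63·e^(−0.0981·7/12) = 31.0891
Current forward F = (S − I)·e^(rT) = (703.96 − 31.0891)·e^(0.0981·8/12) = 672.8709 × 1.067586 = 718.3476
Value (long) = (F − K)·e^(−rT) = (718.3476 − 809.19) × 0.936693 = -85.0914
Short position value = −(long value) = HK$85.09

HK$85.09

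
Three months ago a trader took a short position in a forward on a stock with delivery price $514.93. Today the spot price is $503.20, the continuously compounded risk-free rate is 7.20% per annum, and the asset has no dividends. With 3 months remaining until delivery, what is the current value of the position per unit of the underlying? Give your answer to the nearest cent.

Current fair forward for the remaining 3 months: F = S·e^(r·T), r = 0.0720
F = 503.20 · e^(0.0720 × 3/12) = 503.20 × 1.018163 = 512.3396
Value of long forward = (F − K)·e^(−rT) = (512.3396 − 514.93) · e^(−0.0720·3/12)
= -2.5904 × 0.982161 = -2.54
Short position value = −(long value) = $2.54

$2.54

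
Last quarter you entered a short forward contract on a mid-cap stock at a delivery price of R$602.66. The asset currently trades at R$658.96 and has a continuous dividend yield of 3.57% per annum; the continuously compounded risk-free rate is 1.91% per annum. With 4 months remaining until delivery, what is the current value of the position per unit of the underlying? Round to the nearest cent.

Current fair forward for the remaining 4 months: F = S·e^((r − q)·T), (r − q) = 0.0191 − 0.0357 = -0.0166
F = 658.96 · e^(-0.0166 × 4/12) = 658.96 × 0.994482 = 655.3239
Value of long forward = (F − K)·e^(−rT) = (655.3239 − 602.66) · e^(−0.0191·4/12)
= 52.6639 × 0.993654 = 52.33
Short position value = −(long value) = -R$52.33

-R$52.33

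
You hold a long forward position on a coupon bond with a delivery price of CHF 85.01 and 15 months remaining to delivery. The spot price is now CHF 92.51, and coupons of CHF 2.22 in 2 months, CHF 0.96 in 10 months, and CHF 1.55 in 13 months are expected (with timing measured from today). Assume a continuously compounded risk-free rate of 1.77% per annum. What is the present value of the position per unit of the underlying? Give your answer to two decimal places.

PV(remaining coupons) I = 2.22·e^(−0.0177·2/12) + 0.96·e^(−0.0177·10/12) + 1.55·e^(−0.0177·13/12) = 4.6800
Current forward F = (S − I)·e^(rT) = (92.51 − 4.6800)·e^(0.0177·15/12) = 87.8300 × 1.022372 = 89.7949
Value (long) = (F − K)·e^(−rT) = (89.7949 − 85.01) × 0.978118 = 4.6802
Value = CHF 4.68

CHF 4.68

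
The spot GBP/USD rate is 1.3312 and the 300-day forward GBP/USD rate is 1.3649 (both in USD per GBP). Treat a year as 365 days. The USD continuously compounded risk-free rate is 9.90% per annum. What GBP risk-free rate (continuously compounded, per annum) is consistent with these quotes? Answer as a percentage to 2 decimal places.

F = S·e^((r_USD − r_GBP)T) ⇒ r_GBP = r_USD − ln(F/S)/T
ln(1.3649/1.3312) = 0.025000; /(300/365) = 0.030417
r_GBP = 0.0990 − 0.030417 = 0.068583
r_GBP = 6.86%

6.86%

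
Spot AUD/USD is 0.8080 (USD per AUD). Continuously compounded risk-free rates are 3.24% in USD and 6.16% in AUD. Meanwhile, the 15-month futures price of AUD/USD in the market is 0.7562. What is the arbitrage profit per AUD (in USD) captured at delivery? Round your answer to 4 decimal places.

Fair futures: F* = S·e^(carry·T), with carry = (r_USD − r_AUD) = 0.0324 − 0.0616 = -0.0292
F* = 0.8080 · e^(-0.0292 × 15/12) = 0.8080 · e^-0.036500 = 0.8080 × 0.964158 = 0.7790
Market 0.7562 < fair 0.7790: forward underpriced → reverse cash-and-carry (short spot, go long the forward).
At maturity, profit = |F_mkt − F*| = |0.7562 − 0.7790| = 0.0228 per AUD (in USD)

0.0228 per AUD (in USD)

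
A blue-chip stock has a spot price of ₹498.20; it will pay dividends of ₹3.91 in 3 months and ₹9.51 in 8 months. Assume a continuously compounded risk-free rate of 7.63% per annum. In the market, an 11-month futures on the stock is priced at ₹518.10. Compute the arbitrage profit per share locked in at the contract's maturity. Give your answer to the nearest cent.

₹2.39 per share

PV(dividends) I = 3.91·e^(−0.0763·3/12) + 9.51·e^(−0.0763·8/12) = 12.8745
Fair futures F* = (S − I)·e^(rT) = (498.20 − 12.8745)·e^0.069942 = 485.3255 × 1.072446 = 520.4854
Market ₹518.10 < fair 520.4854: forward underpriced → reverse cash-and-carry (short the stock, invest proceeds at r, pay the dividends, go long the forward).
Profit at T = |F_mkt − F*| = |518.10 − 520.4854| = ₹2.39 per share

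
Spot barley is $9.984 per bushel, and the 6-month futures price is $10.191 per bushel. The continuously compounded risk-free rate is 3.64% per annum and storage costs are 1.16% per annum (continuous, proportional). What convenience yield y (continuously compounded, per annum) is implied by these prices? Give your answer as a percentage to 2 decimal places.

F = S·e^((r+u−y)T) ⇒ (r+u−y) = ln(F/S)/T
ln(10.191/9.984) = 0.020521; /T ⇒ 0.041042
y = r + u − ln(F/S)/T = 0.0364 + 0.0116 − 0.041042 = 0.006958
y = 0.70%

0.70%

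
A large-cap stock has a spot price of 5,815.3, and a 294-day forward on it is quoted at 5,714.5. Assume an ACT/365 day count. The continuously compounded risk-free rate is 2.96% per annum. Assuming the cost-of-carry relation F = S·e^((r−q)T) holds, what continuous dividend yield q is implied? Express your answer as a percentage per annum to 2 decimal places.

From F = S·e^((r−q)T): (r − q) = ln(F/S)/T
ln(5714.5/5815.3) = ln(0.982666) = -0.017486
(r − q) = -0.017486 / (294/365) = -0.021709
q = r − ln(F/S)/T = 0.0296 + 0.021709 = 0.051309
q = 5.13%

5.13%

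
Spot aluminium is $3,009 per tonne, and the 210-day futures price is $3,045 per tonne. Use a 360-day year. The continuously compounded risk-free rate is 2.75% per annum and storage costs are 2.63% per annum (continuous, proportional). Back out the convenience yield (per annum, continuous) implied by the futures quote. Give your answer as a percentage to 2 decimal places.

F = S·e^((r+u−y)T) ⇒ (r+u−y) = ln(F/S)/T
ln(3045/3009) = 0.011893; /T ⇒ 0.020388
y = r + u − ln(F/S)/T = 0.0275 + 0.0263 − 0.020388 = 0.033412
y = 3.34%

3.34%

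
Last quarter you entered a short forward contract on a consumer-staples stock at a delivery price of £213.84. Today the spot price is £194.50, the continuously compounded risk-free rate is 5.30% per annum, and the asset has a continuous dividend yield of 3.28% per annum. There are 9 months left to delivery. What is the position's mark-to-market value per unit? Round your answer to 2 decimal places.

Current fair forward for the remaining 9 months: F = S·e^((r − q)·T), (r − q) = 0.0530 − 0.0328 = 0.0202
F = 194.50 · e^(0.0202 × 9/12) = 194.50 × 1.015265 = 197.4690
Value of long forward = (F − K)·e^(−rT) = (197.4690 − 213.84) · e^(−0.0530·9/12)
= -16.3710 × 0.961030 = -15.73
Short position value = −(long value) = £15.73

£15.73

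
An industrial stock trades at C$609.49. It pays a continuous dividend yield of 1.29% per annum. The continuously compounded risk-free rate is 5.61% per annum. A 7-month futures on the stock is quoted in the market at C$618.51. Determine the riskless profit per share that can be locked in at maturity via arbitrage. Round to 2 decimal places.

C$6.53 per share

Fair futures: F* = S·e^(carry·T), with carry = (r − q) = 0.0561 − 0.0129 = 0.0432
F* = 609.49 · e^(0.0432 × 7/12) = 609.49 · e^0.025200 = 609.49 × 1.025520 = C$625.0442
Market C$618.51 < fair C$625.0442: forward underpriced → reverse cash-and-carry (short spot, go long the forward).
At maturity, profit = |F_mkt − F*| = |618.51 − 625.0442| = C$6.53 per share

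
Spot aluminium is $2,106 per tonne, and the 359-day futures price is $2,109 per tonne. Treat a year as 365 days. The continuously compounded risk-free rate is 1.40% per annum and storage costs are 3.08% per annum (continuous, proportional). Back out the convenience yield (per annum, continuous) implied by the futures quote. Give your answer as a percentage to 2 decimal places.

F = S·e^((r+u−y)T) ⇒ (r+u−y) = ln(F/S)/T
ln(2109/2106) = 0.001423; /T ⇒ 0.001447
y = r + u − ln(F/S)/T = 0.0140 + 0.0308 − 0.001447 = 0.043353
y = 4.34%

4.34%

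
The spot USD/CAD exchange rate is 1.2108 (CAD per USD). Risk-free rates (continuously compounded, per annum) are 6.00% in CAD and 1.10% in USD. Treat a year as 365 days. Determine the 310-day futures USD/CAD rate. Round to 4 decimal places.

F = S·e^((r_CAD − r_USD)T) = 1.2108 · e^((0.0600 − 0.0110) × 310/365)
= 1.2108 · e^0.041616 = 1.2108 × 1.042494
F = 1.2623 CAD per USD

1.2623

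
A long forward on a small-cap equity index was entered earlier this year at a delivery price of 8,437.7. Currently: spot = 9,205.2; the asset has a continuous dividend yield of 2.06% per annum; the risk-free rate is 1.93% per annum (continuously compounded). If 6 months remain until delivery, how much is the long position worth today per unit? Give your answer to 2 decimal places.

Current fair forward for the remaining 6 months: F = S·e^((r − q)·T), (r − q) = 0.0193 − 0.0206 = -0.0013
F = 9205.2 · e^(-0.0013 × 6/12) = 9205.2 × 0.99935021 = 9199.2186
Value of long forward = (F − K)·e^(−rT) = (9199.2186 − 8437.7) · e^(−0.0193·6/12)
= 761.5186 × 0.99039641 = 754.21

754.21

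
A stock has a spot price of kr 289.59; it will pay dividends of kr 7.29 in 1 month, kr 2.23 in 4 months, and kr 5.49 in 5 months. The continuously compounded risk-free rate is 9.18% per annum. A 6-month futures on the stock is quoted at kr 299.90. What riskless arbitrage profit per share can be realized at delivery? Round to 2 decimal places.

PV(dividends) I = 7.29·e^(−0.0918·1/12) + 2.23·e^(−0.0918·4/12) + 5.49·e^(−0.0918·5/12) = 14.6812
Fair futures F* = (S − I)·e^(rT) = (289.59 − 14.6812)·e^0.045900 = 274.9088 × 1.046970 = 287.8213
Market kr 299.90 > fair 287.8213: forward overpriced → cash-and-carry (borrow at r, buy the stock and collect the dividends, short the forward).
Profit at T = |F_mkt − F*| = |299.90 − 287.8213| = kr 12.08 per share

kr 12.08 per share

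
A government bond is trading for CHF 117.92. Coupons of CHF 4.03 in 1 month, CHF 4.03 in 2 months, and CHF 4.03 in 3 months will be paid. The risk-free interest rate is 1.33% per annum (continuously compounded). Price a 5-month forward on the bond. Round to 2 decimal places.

CHF 106.45

PV(coupons) I = 4.03·e^(−0.0133·1/12) + 4.03·e^(−0.0133·2/12) + 4.03·e^(−0.0133·3/12)
I = 4.0255 + 4.0211 + 4.0166 = 12.0632
F = (S − I)·e^(rT) = (117.92 − 12.0632) · e^(0.0133·5/12)
= 105.8568 · e^0.005542 = 105.8568 × 1.005557 = CHF 106.45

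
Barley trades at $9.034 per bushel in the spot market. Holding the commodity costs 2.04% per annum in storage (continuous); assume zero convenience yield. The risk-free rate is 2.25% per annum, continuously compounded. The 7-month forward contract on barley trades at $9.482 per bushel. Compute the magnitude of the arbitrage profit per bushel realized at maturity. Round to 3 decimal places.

$0.219 per bushel

Fair forward: F* = S·e^(carry·T), with carry = (r + u) = 0.0225 + 0.0204 = 0.0429
F* = 9.034 · e^(0.0429 × 7/12) = 9.034 · e^0.025025 = 9.034 × 1.025341 = $9.2629
Market $9.482 > fair $9.2629: forward overpriced → cash-and-carry (buy spot, short the forward).
At maturity, profit = |F_mkt − F*| = |9.482 − 9.2629| = $0.219 per bushel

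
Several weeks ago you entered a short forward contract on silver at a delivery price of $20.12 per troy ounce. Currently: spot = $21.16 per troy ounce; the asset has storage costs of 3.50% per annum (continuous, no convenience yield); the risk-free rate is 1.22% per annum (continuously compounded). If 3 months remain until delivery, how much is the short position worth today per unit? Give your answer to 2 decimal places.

-$1.29 per troy ounce

Current fair forward for the remaining 3 months: F = S·e^((r + u)·T), (r + u) = 0.0122 + 0.0350 = 0.0472
F = 21.16 · e^(0.0472 × 3/12) = 21.16 × 1.011870 = 21.4112
Value of long forward = (F − K)·e^(−rT) = (21.4112 − 20.12) · e^(−0.0122·3/12)
= 1.2912 × 0.996955 = 1.29
Short position value = −(long value) = -$1.29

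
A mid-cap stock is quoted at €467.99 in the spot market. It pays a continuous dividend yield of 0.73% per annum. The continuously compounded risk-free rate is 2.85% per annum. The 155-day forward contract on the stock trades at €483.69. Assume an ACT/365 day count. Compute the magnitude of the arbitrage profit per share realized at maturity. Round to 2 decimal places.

Fair forward: F* = S·e^(carry·T), with carry = (r − q) = 0.0285 − 0.0073 = 0.0212
F* = 467.99 · e^(0.0212 × 155/365) = 467.99 · e^0.009003 = 467.99 × 1.009044 = €472.2225
Market €483.69 > fair €472.2225: forward overpriced → cash-and-carry (buy spot, short the forward).
At maturity, profit = |F_mkt − F*| = |483.69 − 472.2225| = €11.47 per share

€11.47 per share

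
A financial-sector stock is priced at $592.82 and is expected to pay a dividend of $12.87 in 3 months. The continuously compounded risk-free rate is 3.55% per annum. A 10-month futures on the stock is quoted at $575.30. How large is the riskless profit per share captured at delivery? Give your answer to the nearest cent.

$22.18 per share

PV(dividends) I = 12.87·e^(−0.0355·3/12) = 12.7563
Fair futures F* = (S − I)·e^(rT) = (592.82 − 12.7563)·e^0.029583 = 580.0637 × 1.030025 = 597.4801
Market $575.30 < fair 597.4801: forward underpriced → reverse cash-and-carry (short the stock, invest proceeds at r, pay the dividends, go long the forward).
Profit at T = |F_mkt − F*| = |575.30 − 597.4801| = $22.18 per share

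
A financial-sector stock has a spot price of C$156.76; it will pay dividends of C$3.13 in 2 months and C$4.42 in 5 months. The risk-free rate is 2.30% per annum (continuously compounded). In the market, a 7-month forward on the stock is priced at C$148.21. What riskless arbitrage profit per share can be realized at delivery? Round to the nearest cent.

C$3.07 per share

PV(dividends) I = 3.13·e^(−0.0230·2/12) + 4.42·e^(−0.0230·5/12) = 7.4959
Fair forward F* = (S − I)·e^(rT) = (156.76 − 7.4959)·e^0.013417 = 149.2641 × 1.013507 = 151.2802
Market C$148.21 < fair 151.2802: forward underpriced → reverse cash-and-carry (short the stock, invest proceeds at r, pay the dividends, go long the forward).
Profit at T = |F_mkt − F*| = |148.21 − 151.2802| = C$3.07 per share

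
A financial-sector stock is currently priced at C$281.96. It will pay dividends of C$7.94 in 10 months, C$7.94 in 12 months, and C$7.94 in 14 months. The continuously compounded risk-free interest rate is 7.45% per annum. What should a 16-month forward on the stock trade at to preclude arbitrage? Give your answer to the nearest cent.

C$286.99

PV(dividends) I = 7.94·e^(−0.0745·10/12) + 7.94·e^(−0.0745·12/12) + 7.94·e^(−0.0745·14/12)
I = 7.4620 + 7.3700 + 7.2790 = 22.1110
F = (S − I)·e^(rT) = (281.96 − 22.1110) · e^(0.0745·16/12)
= 259.8490 · e^0.099333 = 259.8490 × 1.104434 = C$286.99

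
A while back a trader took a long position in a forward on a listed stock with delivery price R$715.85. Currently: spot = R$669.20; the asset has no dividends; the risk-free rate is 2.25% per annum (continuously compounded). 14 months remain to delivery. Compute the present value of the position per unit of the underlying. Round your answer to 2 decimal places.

-R$28.10

Current fair forward for the remaining 14 months: F = S·e^(r·T), r = 0.0225
F = 669.20 · e^(0.0225 × 14/12) = 669.20 × 1.026598 = 686.9994
Value of long forward = (F − K)·e^(−rT) = (686.9994 − 715.85) · e^(−0.0225·14/12)
= -28.8506 × 0.974092 = -28.10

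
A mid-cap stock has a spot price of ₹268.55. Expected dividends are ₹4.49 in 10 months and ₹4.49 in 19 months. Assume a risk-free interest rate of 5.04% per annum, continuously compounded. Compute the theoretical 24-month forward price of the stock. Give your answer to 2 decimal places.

₹287.68

PV(dividends) I = 4.49·e^(−0.0504·10/12) + 4.49·e^(−0.0504·19/12)
I = 4.3053 + 4.1456 = 8.4509
F = (S − I)·e^(rT) = (268.55 − 8.4509) · e^(0.0504·24/12)
= 260.0991 · e^0.100800 = 260.0991 × 1.106055 = ₹287.68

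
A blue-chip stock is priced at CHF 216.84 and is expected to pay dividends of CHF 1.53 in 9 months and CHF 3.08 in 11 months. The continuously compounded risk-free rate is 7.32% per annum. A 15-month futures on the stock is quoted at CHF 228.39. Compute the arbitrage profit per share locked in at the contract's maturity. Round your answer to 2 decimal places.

PV(dividends) I = 1.53·e^(−0.0732·9/12) + 3.08·e^(−0.0732·11/12) = 4.3284
Fair futures F* = (S − I)·e^(rT) = (216.84 − 4.3284)·e^0.091500 = 212.5116 × 1.095817 = 232.8738
Market CHF 228.39 < fair 232.8738: forward underpriced → reverse cash-and-carry (short the stock, invest proceeds at r, pay the dividends, go long the forward).
Profit at T = |F_mkt − F*| = |228.39 − 232.8738| = CHF 4.48 per share

CHF 4.48 per share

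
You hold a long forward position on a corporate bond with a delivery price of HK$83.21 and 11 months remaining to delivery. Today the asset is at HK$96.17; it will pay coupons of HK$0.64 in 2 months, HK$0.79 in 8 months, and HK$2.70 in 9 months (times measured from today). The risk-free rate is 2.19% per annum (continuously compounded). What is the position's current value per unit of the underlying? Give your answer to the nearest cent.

HK$10.54

PV(remaining coupons) I = 0.64·e^(−0.0219·2/12) + 0.79·e^(−0.0219·8/12) + 2.70·e^(−0.0219·9/12) = 4.0722
Current forward F = (S − I)·e^(rT) = (96.17 − 4.0722)·e^(0.0219·11/12) = 92.0978 × 1.020278 = 93.9654
Value (long) = (F − K)·e^(−rT) = (93.9654 − 83.21) × 0.980125 = 10.5416
Value = HK$10.54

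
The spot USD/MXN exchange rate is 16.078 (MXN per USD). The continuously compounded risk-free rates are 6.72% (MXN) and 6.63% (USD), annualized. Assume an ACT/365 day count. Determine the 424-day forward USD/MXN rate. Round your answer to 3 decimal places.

16.095

F = S·e^((r_MXN − r_USD)T) = 16.078 · e^((0.0672 − 0.0663) × 424/365)
= 16.078 · e^0.001045 = 16.078 × 1.001046
F = 16.095 MXN per USD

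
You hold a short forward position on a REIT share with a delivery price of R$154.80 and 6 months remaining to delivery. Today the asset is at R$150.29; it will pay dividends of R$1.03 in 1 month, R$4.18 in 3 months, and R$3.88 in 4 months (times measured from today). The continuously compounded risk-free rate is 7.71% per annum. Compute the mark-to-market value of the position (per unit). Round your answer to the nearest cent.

PV(remaining dividends) I = 1.03·e^(−0.0771·1/12) + 4.18·e^(−0.0771·3/12) + 3.88·e^(−0.0771·4/12) = 8.9052
Current forward F = (S − I)·e^(rT) = (150.29 − 8.9052)·e^(0.0771·6/12) = 141.3848 × 1.039303 = 146.9416
Value (long) = (F − K)·e^(−rT) = (146.9416 − 154.80) × 0.962184 = -7.5612
Short position value = −(long value) = R$7.56

R$7.56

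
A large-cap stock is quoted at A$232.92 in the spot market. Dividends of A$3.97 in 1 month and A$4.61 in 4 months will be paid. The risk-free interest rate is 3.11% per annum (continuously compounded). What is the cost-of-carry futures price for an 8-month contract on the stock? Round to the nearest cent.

PV(dividends) I = 3.97·e^(−0.0311·1/12) + 4.61·e^(−0.0311·4/12)
I = 3.9597 + 4.5625 = 8.5222
F = (S − I)·e^(rT) = (232.92 − 8.5222) · e^(0.0311·8/12)
= 224.3978 · e^0.020733 = 224.3978 × 1.020949 = A$229.10

A$229.10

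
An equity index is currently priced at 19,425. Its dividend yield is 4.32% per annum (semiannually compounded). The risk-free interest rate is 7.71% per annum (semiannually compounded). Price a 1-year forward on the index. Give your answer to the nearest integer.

20,075

F = S · (1+r/2)^(2T) / (1+q/2)^(2T)
= 19425 × 1.078586 / 1.043667 = 19425 × 1.033458
F = 20,075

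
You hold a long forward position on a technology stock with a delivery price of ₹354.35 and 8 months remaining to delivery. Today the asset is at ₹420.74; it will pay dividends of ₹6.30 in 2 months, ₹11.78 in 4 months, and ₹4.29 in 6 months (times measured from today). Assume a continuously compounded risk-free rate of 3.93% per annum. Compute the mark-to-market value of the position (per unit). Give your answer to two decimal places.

PV(remaining dividends) I = 6.30·e^(−0.0393·2/12) + 11.78·e^(−0.0393·4/12) + 4.29·e^(−0.0393·6/12) = 22.0921
Current forward F = (S − I)·e^(rT) = (420.74 − 22.0921)·e^(0.0393·8/12) = 398.6479 × 1.026546 = 409.2304
Value (long) = (F − K)·e^(−rT) = (409.2304 − 354.35) × 0.974140 = 53.4612
Value = ₹53.46

₹53.46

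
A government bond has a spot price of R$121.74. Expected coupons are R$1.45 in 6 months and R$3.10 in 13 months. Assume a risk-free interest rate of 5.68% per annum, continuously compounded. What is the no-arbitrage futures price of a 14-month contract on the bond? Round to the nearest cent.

R$125.46

PV(coupons) I = 1.45·e^(−0.0568·6/12) + 3.10·e^(−0.0568·13/12)
I = 1.4094 + 2.9150 = 4.3244
F = (S − I)·e^(rT) = (121.74 − 4.3244) · e^(0.0568·14/12)
= 117.4156 · e^0.066267 = 117.4156 × 1.068512 = R$125.46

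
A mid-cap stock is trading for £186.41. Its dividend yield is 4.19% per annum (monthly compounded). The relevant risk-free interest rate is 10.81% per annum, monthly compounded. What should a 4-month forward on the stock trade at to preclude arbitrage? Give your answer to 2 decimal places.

£190.54

F = S · (1+r/12)^(12T) / (1+q/12)^(12T)
= 186.41 × 1.036523 / 1.014040 = 186.41 × 1.022172
F = £190.54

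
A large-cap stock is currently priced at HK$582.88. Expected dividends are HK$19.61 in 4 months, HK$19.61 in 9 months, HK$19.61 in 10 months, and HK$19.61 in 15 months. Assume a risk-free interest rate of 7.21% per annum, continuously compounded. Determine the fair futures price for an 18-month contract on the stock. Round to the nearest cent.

PV(dividends) I = 19.61·e^(−0.0721·4/12) + 19.61·e^(−0.0721·9/12) + 19.61·e^(−0.0721·10/12) + 19.61·e^(−0.0721·15/12)
I = 19.1443 + 18.5778 + 18.4665 + 17.9200 = 74.1086
F = (S − I)·e^(rT) = (582.88 − 74.1086) · e^(0.0721·18/12)
= 508.7714 · e^0.108150 = 508.7714 × 1.114215 = HK$566.88

HK$566.88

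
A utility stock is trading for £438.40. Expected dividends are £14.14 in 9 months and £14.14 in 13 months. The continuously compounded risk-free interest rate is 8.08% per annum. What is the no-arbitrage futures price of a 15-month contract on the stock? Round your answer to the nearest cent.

PV(dividends) I = 14.14·e^(−0.0808·9/12) + 14.14·e^(−0.0808·13/12)
I = 13.3086 + 12.9549 = 26.2635
F = (S − I)·e^(rT) = (438.40 − 26.2635) · e^(0.0808·15/12)
= 412.1365 · e^0.101000 = 412.1365 × 1.106277 = £455.94

£455.94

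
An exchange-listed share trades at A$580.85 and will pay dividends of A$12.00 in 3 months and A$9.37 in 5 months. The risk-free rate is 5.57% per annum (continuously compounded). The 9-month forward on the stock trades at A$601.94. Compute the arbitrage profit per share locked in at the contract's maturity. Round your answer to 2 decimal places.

A$18.20 per share

PV(dividends) I = 12.00·e^(−0.0557·3/12) + 9.37·e^(−0.0557·5/12) = 20.9891
Fair forward F* = (S − I)·e^(rT) = (580.85 − 20.9891)·e^0.041775 = 559.8609 × 1.042660 = 583.7446
Market A$601.94 > fair 583.7446: forward overpriced → cash-and-carry (borrow at r, buy the stock and collect the dividends, short the forward).
Profit at T = |F_mkt − F*| = |601.94 − 583.7446| = A$18.20 per share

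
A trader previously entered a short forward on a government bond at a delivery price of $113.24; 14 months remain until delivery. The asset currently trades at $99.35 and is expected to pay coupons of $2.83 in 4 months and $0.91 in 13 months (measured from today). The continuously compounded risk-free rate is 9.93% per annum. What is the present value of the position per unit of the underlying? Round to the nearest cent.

PV(remaining coupons) I = 2.83·e^(−0.0993·4/12) + 0.91·e^(−0.0993·13/12) = 3.5550
Current forward F = (S − I)·e^(rT) = (99.35 − 3.5550)·e^(0.0993·14/12) = 95.7950 × 1.122827 = 107.5612
Value (long) = (F − K)·e^(−rT) = (107.5612 − 113.24) × 0.890609 = -5.0576
Short position value = −(long value) = $5.06

$5.06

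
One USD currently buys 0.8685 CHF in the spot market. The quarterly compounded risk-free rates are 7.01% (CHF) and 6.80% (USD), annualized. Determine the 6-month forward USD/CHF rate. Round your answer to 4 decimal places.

By covered interest parity, F = S · (1+r_CHF/4)^(4T) / (1+r_USD/4)^(4T)
= 0.8685 × 1.035357 / 1.034289 = 0.8685 × 1.001033
F = 0.8694 CHF per USD

0.8694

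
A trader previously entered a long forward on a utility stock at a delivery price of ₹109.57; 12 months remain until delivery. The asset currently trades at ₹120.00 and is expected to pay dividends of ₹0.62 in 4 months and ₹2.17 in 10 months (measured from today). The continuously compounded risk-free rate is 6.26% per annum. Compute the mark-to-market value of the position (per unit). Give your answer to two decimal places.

₹14.41

PV(remaining dividends) I = 0.62·e^(−0.0626·4/12) + 2.17·e^(−0.0626·10/12) = 2.6669
Current forward F = (S − I)·e^(rT) = (120.00 − 2.6669)·e^(0.0626·12/12) = 117.3331 × 1.064601 = 124.9129
Value (long) = (F − K)·e^(−rT) = (124.9129 − 109.57) × 0.939319 = 14.4119
Value = ₹14.41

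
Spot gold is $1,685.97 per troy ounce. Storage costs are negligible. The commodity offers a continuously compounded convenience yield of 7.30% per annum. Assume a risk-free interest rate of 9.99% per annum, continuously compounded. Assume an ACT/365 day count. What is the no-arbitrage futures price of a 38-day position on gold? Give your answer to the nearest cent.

$1,690.70 per troy ounce

Net carry = r + u − y = 0.0999 + 0.0000 − 0.0730 = 0.0269
F = S·e^((r+u−y)T) = 1685.97 · e^(0.0269 × 38/365) = 1685.97 · e^0.00280055
= 1685.97 × 1.00280448 = $1,690.70 per troy ounce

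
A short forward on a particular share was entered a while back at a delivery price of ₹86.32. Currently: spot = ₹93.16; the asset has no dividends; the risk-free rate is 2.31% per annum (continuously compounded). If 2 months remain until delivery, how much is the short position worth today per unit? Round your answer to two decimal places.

Current fair forward for the remaining 2 months: F = S·e^(r·T), r = 0.0231
F = 93.16 · e^(0.0231 × 2/12) = 93.16 × 1.003857 = 93.5193
Value of long forward = (F − K)·e^(−rT) = (93.5193 − 86.32) · e^(−0.0231·2/12)
= 7.1993 × 0.996157 = 7.17
Short position value = −(long value) = -₹7.17

-₹7.17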